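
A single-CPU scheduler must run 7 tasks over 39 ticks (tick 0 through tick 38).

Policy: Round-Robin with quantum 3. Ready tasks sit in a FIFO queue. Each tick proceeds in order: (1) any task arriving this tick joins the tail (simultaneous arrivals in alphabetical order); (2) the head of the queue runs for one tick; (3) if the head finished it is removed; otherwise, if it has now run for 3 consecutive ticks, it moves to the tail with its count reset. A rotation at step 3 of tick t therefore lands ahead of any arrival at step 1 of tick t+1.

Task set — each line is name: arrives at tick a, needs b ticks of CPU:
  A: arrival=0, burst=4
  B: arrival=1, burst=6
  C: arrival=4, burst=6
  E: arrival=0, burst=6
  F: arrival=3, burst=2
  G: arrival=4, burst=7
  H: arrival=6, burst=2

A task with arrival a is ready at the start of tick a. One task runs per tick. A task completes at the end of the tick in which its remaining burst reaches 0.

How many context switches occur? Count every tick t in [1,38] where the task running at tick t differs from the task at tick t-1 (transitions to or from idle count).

context switches = 12

t=0: queue=[A,E] q_used=0 → run A
t=1: queue=[A,E,B] q_used=1 → run A
t=2: queue=[A,E,B] q_used=2 → run A
t=3: queue=[E,B,A,F] q_used=0 → run E
t=4: queue=[E,B,A,F,C,G] q_used=1 → run E
t=5: queue=[E,B,A,F,C,G] q_used=2 → run E
t=6: queue=[B,A,F,C,G,E,H] q_used=0 → run B
t=7: queue=[B,A,F,C,G,E,H] q_used=1 → run B
t=8: queue=[B,A,F,C,G,E,H] q_used=2 → run B
t=9: queue=[A,F,C,G,E,H,B] q_used=0 → run A
t=10: queue=[F,C,G,E,H,B] q_used=0 → run F
t=11: queue=[F,C,G,E,H,B] q_used=1 → run F
t=12: queue=[C,G,E,H,B] q_used=0 → run C
t=13: queue=[C,G,E,H,B] q_used=1 → run C
t=14: queue=[C,G,E,H,B] q_used=2 → run C
t=15: queue=[G,E,H,B,C] q_used=0 → run G
t=16: queue=[G,E,H,B,C] q_used=1 → run G
t=17: queue=[G,E,H,B,C] q_used=2 → run G
t=18: queue=[E,H,B,C,G] q_used=0 → run E
t=19: queue=[E,H,B,C,G] q_used=1 → run E
t=20: queue=[E,H,B,C,G] q_used=2 → run E
t=21: queue=[H,B,C,G] q_used=0 → run H
t=22: queue=[H,B,C,G] q_used=1 → run H
t=23: queue=[B,C,G] q_used=0 → run B
t=24: queue=[B,C,G] q_used=1 → run B
t=25: queue=[B,C,G] q_used=2 → run B
t=26: queue=[C,G] q_used=0 → run C
t=27: queue=[C,G] q_used=1 → run C
t=28: queue=[C,G] q_used=2 → run C
t=29: queue=[G] q_used=0 → run G
t=30: queue=[G] q_used=1 → run G
t=31: queue=[G] q_used=2 → run G
t=32: queue=[G] q_used=0 → run G
t=33: (idle)
t=34: (idle)
t=35: (idle)
t=36: (idle)
t=37: (idle)
t=38: (idle)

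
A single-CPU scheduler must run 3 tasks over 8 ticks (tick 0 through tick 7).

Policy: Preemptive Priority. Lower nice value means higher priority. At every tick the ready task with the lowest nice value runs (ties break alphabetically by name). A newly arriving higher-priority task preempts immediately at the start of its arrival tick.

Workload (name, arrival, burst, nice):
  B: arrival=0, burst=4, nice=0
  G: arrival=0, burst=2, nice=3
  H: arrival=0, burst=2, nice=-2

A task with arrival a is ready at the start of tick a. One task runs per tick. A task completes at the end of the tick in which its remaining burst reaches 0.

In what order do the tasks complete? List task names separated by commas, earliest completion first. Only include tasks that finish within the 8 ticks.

completion order = H, B, G

t=0: ready={B,G,H} → run H
t=1: ready={B,G,H} → run H
t=2: ready={B,G} → run B
t=3: ready={B,G} → run B
t=4: ready={B,G} → run B
t=5: ready={B,G} → run B
t=6: ready={G} → run G
t=7: ready={G} → run G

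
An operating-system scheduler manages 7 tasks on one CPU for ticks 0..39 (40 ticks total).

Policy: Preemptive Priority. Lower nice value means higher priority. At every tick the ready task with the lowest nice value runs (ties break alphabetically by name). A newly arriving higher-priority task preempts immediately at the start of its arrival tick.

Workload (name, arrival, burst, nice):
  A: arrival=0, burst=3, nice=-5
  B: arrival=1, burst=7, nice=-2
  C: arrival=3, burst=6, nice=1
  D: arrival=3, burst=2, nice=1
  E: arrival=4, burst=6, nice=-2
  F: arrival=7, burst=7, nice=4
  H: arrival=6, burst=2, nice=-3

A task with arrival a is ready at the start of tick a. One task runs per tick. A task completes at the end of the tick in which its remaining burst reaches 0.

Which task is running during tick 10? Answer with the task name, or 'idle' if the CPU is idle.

running at tick 10 = B

t=0: ready={A} → run A
t=1: ready={A,B} → run A
t=2: ready={A,B} → run A
t=3: ready={B,C,D} → run B
t=4: ready={B,C,D,E} → run B
t=5: ready={B,C,D,E} → run B
t=6: ready={B,C,D,E,H} → run H
t=7: ready={B,C,D,E,F,H} → run H
t=8: ready={B,C,D,E,F} → run B
t=9: ready={B,C,D,E,F} → run B
t=10: ready={B,C,D,E,F} → run B
t=11: ready={B,C,D,E,F} → run B
t=12: ready={C,D,E,F} → run E
t=13: ready={C,D,E,F} → run E
t=14: ready={C,D,E,F} → run E
t=15: ready={C,D,E,F} → run E
t=16: ready={C,D,E,F} → run E
t=17: ready={C,D,E,F} → run E
t=18: ready={C,D,F} → run C
t=19: ready={C,D,F} → run C
t=20: ready={C,D,F} → run C
t=21: ready={C,D,F} → run C
t=22: ready={C,D,F} → run C
t=23: ready={C,D,F} → run C
t=24: ready={D,F} → run D
t=25: ready={D,F} → run D
t=26: ready={F} → run F
t=27: ready={F} → run F
t=28: ready={F} → run F
t=29: ready={F} → run F
t=30: ready={F} → run F
t=31: ready={F} → run F
t=32: ready={F} → run F
t=33: (idle)
t=34: (idle)
t=35: (idle)
t=36: (idle)
t=37: (idle)
t=38: (idle)
t=39: (idle)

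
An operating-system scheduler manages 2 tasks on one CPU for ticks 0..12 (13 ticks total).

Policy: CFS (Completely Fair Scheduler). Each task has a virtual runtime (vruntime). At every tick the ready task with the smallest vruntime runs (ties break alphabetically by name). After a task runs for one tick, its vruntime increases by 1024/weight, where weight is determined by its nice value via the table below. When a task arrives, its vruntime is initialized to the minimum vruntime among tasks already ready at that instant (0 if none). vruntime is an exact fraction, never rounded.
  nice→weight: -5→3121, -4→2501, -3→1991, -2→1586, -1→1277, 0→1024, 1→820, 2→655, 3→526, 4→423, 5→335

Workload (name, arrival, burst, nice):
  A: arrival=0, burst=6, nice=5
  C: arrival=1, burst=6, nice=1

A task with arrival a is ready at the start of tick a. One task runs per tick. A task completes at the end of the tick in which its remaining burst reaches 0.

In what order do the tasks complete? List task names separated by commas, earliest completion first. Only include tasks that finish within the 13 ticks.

completion order = C, A

t=0: vr[A=0] → run A
t=1: vr[A=1024/335 C=1024/335] → run A
t=2: vr[A=2048/335 C=1024/335] → run C
t=3: vr[A=2048/335 C=59136/13735] → run C
t=4: vr[A=2048/335 C=76288/13735] → run C
t=5: vr[A=2048/335 C=18688/2747] → run A
t=6: vr[A=3072/335 C=18688/2747] → run C
t=7: vr[A=3072/335 C=110592/13735] → run C
t=8: vr[A=3072/335 C=127744/13735] → run A
t=9: vr[A=4096/335 C=127744/13735] → run C
t=10: vr[A=4096/335] → run A
t=11: vr[A=1024/67] → run A
t=12: (idle)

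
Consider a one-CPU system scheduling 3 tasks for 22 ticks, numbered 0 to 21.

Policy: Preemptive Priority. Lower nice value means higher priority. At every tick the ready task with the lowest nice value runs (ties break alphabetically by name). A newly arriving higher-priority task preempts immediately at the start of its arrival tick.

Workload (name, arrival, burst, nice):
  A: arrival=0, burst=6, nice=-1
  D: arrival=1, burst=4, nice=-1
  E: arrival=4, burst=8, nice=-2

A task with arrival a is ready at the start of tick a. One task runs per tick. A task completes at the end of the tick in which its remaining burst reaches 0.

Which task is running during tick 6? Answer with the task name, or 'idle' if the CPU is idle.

running at tick 6 = E

t=0: ready={A} → run A
t=1: ready={A,D} → run A
t=2: ready={A,D} → run A
t=3: ready={A,D} → run A
t=4: ready={A,D,E} → run E
t=5: ready={A,D,E} → run E
t=6: ready={A,D,E} → run E
t=7: ready={A,D,E} → run E
t=8: ready={A,D,E} → run E
t=9: ready={A,D,E} → run E
t=10: ready={A,D,E} → run E
t=11: ready={A,D,E} → run E
t=12: ready={A,D} → run A
t=13: ready={A,D} → run A
t=14: ready={D} → run D
t=15: ready={D} → run D
t=16: ready={D} → run D
t=17: ready={D} → run D
t=18: (idle)
t=19: (idle)
t=20: (idle)
t=21: (idle)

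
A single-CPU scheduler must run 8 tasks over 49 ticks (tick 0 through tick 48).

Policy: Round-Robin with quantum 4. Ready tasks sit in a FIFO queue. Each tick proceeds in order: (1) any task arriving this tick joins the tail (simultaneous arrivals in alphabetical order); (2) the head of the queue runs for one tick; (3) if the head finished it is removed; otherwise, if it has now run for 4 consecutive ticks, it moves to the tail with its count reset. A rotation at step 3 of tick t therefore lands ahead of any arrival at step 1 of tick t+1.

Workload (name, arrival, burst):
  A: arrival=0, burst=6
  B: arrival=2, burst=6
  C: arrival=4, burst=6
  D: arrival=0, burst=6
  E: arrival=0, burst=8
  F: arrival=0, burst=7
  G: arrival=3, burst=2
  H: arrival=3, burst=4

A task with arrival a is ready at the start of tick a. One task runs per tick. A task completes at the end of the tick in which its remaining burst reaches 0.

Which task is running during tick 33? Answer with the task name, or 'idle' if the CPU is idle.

running at tick 33 = D

t=0: queue=[A,D,E,F] q_used=0 → run A
t=1: queue=[A,D,E,F] q_used=1 → run A
t=2: queue=[A,D,E,F,B] q_used=2 → run A
t=3: queue=[A,D,E,F,B,G,H] q_used=3 → run A
t=4: queue=[D,E,F,B,G,H,A,C] q_used=0 → run D
t=5: queue=[D,E,F,B,G,H,A,C] q_used=1 → run D
t=6: queue=[D,E,F,B,G,H,A,C] q_used=2 → run D
t=7: queue=[D,E,F,B,G,H,A,C] q_used=3 → run D
t=8: queue=[E,F,B,G,H,A,C,D] q_used=0 → run E
t=9: queue=[E,F,B,G,H,A,C,D] q_used=1 → run E
t=10: queue=[E,F,B,G,H,A,C,D] q_used=2 → run E
t=11: queue=[E,F,B,G,H,A,C,D] q_used=3 → run E
t=12: queue=[F,B,G,H,A,C,D,E] q_used=0 → run F
t=13: queue=[F,B,G,H,A,C,D,E] q_used=1 → run F
t=14: queue=[F,B,G,H,A,C,D,E] q_used=2 → run F
t=15: queue=[F,B,G,H,A,C,D,E] q_used=3 → run F
t=16: queue=[B,G,H,A,C,D,E,F] q_used=0 → run B
t=17: queue=[B,G,H,A,C,D,E,F] q_used=1 → run B
t=18: queue=[B,G,H,A,C,D,E,F] q_used=2 → run B
t=19: queue=[B,G,H,A,C,D,E,F] q_used=3 → run B
t=20: queue=[G,H,A,C,D,E,F,B] q_used=0 → run G
t=21: queue=[G,H,A,C,D,E,F,B] q_used=1 → run G
t=22: queue=[H,A,C,D,E,F,B] q_used=0 → run H
t=23: queue=[H,A,C,D,E,F,B] q_used=1 → run H
t=24: queue=[H,A,C,D,E,F,B] q_used=2 → run H
t=25: queue=[H,A,C,D,E,F,B] q_used=3 → run H
t=26: queue=[A,C,D,E,F,B] q_used=0 → run A
t=27: queue=[A,C,D,E,F,B] q_used=1 → run A
t=28: queue=[C,D,E,F,B] q_used=0 → run C
t=29: queue=[C,D,E,F,B] q_used=1 → run C
t=30: queue=[C,D,E,F,B] q_used=2 → run C
t=31: queue=[C,D,E,F,B] q_used=3 → run C
t=32: queue=[D,E,F,B,C] q_used=0 → run D
t=33: queue=[D,E,F,B,C] q_used=1 → run D
t=34: queue=[E,F,B,C] q_used=0 → run E
t=35: queue=[E,F,B,C] q_used=1 → run E
t=36: queue=[E,F,B,C] q_used=2 → run E
t=37: queue=[E,F,B,C] q_used=3 → run E
t=38: queue=[F,B,C] q_used=0 → run F
t=39: queue=[F,B,C] q_used=1 → run F
t=40: queue=[F,B,C] q_used=2 → run F
t=41: queue=[B,C] q_used=0 → run B
t=42: queue=[B,C] q_used=1 → run B
t=43: queue=[C] q_used=0 → run C
t=44: queue=[C] q_used=1 → run C
t=45: (idle)
t=46: (idle)
t=47: (idle)
t=48: (idle)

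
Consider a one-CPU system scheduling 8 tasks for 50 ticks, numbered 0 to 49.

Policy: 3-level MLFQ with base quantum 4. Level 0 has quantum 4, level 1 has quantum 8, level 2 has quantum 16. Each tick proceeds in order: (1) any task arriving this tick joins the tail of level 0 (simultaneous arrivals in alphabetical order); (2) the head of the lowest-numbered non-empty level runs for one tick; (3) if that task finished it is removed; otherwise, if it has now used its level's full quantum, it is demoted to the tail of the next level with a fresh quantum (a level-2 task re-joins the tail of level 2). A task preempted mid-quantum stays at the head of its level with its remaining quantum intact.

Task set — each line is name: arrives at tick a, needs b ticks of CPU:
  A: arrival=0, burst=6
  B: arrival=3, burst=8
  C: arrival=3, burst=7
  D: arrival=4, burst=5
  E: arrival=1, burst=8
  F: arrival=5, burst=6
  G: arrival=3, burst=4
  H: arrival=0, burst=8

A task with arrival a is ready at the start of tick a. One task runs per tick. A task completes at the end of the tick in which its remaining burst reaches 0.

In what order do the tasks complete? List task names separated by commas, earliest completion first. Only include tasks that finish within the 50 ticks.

completion order = G, A, H, E, B, C, D

t=0: L0/L1/L2 = AH/-/- → run A
t=1: L0/L1/L2 = AHE/-/- → run A
t=2: L0/L1/L2 = AHE/-/- → run A
t=3: L0/L1/L2 = AHEBCG/-/- → run A
t=4: L0/L1/L2 = HEBCGD/A/- → run H
t=5: L0/L1/L2 = HEBCGDF/A/- → run H
t=6: L0/L1/L2 = HEBCGDF/A/- → run H
t=7: L0/L1/L2 = HEBCGDF/A/- → run H
t=8: L0/L1/L2 = EBCGDF/AH/- → run E
t=9: L0/L1/L2 = EBCGDF/AH/- → run E
t=10: L0/L1/L2 = EBCGDF/AH/- → run E
t=11: L0/L1/L2 = EBCGDF/AH/- → run E
t=12: L0/L1/L2 = BCGDF/AHE/- → run B
t=13: L0/L1/L2 = BCGDF/AHE/- → run B
t=14: L0/L1/L2 = BCGDF/AHE/- → run B
t=15: L0/L1/L2 = BCGDF/AHE/- → run B
t=16: L0/L1/L2 = CGDF/AHEB/- → run C
t=17: L0/L1/L2 = CGDF/AHEB/- → run C
t=18: L0/L1/L2 = CGDF/AHEB/- → run C
t=19: L0/L1/L2 = CGDF/AHEB/- → run C
t=20: L0/L1/L2 = GDF/AHEBC/- → run G
t=21: L0/L1/L2 = GDF/AHEBC/- → run G
t=22: L0/L1/L2 = GDF/AHEBC/- → run G
t=23: L0/L1/L2 = GDF/AHEBC/- → run G
t=24: L0/L1/L2 = DF/AHEBC/- → run D
t=25: L0/L1/L2 = DF/AHEBC/- → run D
t=26: L0/L1/L2 = DF/AHEBC/- → run D
t=27: L0/L1/L2 = DF/AHEBC/- → run D
t=28: L0/L1/L2 = F/AHEBCD/- → run F
t=29: L0/L1/L2 = F/AHEBCD/- → run F
t=30: L0/L1/L2 = F/AHEBCD/- → run F
t=31: L0/L1/L2 = F/AHEBCD/- → run F
t=32: L0/L1/L2 = -/AHEBCDF/- → run A
t=33: L0/L1/L2 = -/AHEBCDF/- → run A
t=34: L0/L1/L2 = -/HEBCDF/- → run H
t=35: L0/L1/L2 = -/HEBCDF/- → run H
t=36: L0/L1/L2 = -/HEBCDF/- → run H
t=37: L0/L1/L2 = -/HEBCDF/- → run H
t=38: L0/L1/L2 = -/EBCDF/- → run E
t=39: L0/L1/L2 = -/EBCDF/- → run E
t=40: L0/L1/L2 = -/EBCDF/- → run E
t=41: L0/L1/L2 = -/EBCDF/- → run E
t=42: L0/L1/L2 = -/BCDF/- → run B
t=43: L0/L1/L2 = -/BCDF/- → run B
t=44: L0/L1/L2 = -/BCDF/- → run B
t=45: L0/L1/L2 = -/BCDF/- → run B
t=46: L0/L1/L2 = -/CDF/- → run C
t=47: L0/L1/L2 = -/CDF/- → run C
t=48: L0/L1/L2 = -/CDF/- → run C
t=49: L0/L1/L2 = -/DF/- → run D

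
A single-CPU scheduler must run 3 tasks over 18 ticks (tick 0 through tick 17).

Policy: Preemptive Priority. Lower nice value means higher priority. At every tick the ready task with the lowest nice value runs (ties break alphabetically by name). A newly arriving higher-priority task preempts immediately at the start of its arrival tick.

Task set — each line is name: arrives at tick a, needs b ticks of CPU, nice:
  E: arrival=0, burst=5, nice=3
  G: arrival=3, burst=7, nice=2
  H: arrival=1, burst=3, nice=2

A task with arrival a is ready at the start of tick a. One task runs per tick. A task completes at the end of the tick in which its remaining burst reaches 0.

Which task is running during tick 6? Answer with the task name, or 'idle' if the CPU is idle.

running at tick 6 = G

t=0: ready={E} → run E
t=1: ready={E,H} → run H
t=2: ready={E,H} → run H
t=3: ready={E,G,H} → run G
t=4: ready={E,G,H} → run G
t=5: ready={E,G,H} → run G
t=6: ready={E,G,H} → run G
t=7: ready={E,G,H} → run G
t=8: ready={E,G,H} → run G
t=9: ready={E,G,H} → run G
t=10: ready={E,H} → run H
t=11: ready={E} → run E
t=12: ready={E} → run E
t=13: ready={E} → run E
t=14: ready={E} → run E
t=15: (idle)
t=16: (idle)
t=17: (idle)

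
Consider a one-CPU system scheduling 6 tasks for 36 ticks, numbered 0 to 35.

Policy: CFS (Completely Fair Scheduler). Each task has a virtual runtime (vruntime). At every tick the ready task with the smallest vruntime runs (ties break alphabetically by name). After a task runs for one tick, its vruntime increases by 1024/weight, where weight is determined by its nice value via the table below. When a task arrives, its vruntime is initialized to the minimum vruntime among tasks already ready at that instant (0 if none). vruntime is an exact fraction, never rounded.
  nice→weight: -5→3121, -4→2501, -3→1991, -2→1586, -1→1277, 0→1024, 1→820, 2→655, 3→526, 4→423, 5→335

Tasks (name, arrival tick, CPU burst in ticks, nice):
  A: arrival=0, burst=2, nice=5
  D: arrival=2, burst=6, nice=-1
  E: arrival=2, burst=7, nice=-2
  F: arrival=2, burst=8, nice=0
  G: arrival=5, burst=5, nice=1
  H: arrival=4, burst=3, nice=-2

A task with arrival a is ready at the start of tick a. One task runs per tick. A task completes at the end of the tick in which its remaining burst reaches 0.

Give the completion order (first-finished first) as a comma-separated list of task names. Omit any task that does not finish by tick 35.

t=0: vr[A=0] → run A
t=1: vr[A=1024/335] → run A
t=2: vr[D=0 E=0 F=0] → run D
t=3: vr[D=1024/1277 E=0 F=0] → run E
t=4: vr[D=1024/1277 E=512/793 F=0 H=0] → run F
t=5: vr[D=1024/1277 E=512/793 F=1 G=0 H=0] → run G
t=6: vr[D=1024/1277 E=512/793 F=1 G=256/205 H=0] → run H
t=7: vr[D=1024/1277 E=512/793 F=1 G=256/205 H=512/793] → run E
t=8: vr[D=1024/1277 E=1024/793 F=1 G=256/205 H=512/793] → run H
t=9: vr[D=1024/1277 E=1024/793 F=1 G=256/205 H=1024/793] → run D
t=10: vr[D=2048/1277 E=1024/793 F=1 G=256/205 H=1024/793] → run F
t=11: vr[D=2048/1277 E=1024/793 F=2 G=256/205 H=1024/793] → run G
t=12: vr[D=2048/1277 E=1024/793 F=2 G=512/205 H=1024/793] → run E
t=13: vr[D=2048/1277 E=1536/793 F=2 G=512/205 H=1024/793] → run H
t=14: vr[D=2048/1277 E=1536/793 F=2 G=512/205] → run D
t=15: vr[D=3072/1277 E=1536/793 F=2 G=512/205] → run E
t=16: vr[D=3072/1277 E=2048/793 F=2 G=512/205] → run F
t=17: vr[D=3072/1277 E=2048/793 F=3 G=512/205] → run D
t=18: vr[D=4096/1277 E=2048/793 F=3 G=512/205] → run G
t=19: vr[D=4096/1277 E=2048/793 F=3 G=768/205] → run E
t=20: vr[D=4096/1277 E=2560/793 F=3 G=768/205] → run F
t=21: vr[D=4096/1277 E=2560/793 F=4 G=768/205] → run D
t=22: vr[D=5120/1277 E=2560/793 F=4 G=768/205] → run E
t=23: vr[D=5120/1277 E=3072/793 F=4 G=768/205] → run G
t=24: vr[D=5120/1277 E=3072/793 F=4 G=1024/205] → run E
t=25: vr[D=5120/1277 F=4 G=1024/205] → run F
t=26: vr[D=5120/1277 F=5 G=1024/205] → run D
t=27: vr[F=5 G=1024/205] → run G
t=28: vr[F=5] → run F
t=29: vr[F=6] → run F
t=30: vr[F=7] → run F
t=31: (idle)
t=32: (idle)
t=33: (idle)
t=34: (idle)
t=35: (idle)

completion order = A, H, E, D, G, F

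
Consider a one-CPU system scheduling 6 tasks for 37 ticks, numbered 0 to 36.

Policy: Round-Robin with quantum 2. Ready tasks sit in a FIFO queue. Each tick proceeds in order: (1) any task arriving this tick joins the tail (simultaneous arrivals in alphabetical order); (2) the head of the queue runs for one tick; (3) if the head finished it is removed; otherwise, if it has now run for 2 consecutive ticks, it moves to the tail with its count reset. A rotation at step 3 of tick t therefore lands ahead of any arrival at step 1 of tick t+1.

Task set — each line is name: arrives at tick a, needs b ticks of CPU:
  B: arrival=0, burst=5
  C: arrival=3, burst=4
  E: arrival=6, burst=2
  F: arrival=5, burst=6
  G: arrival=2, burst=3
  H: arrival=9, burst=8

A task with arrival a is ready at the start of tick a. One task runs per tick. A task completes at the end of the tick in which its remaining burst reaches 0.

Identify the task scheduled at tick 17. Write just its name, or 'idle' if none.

running at tick 17 = H

t=0: queue=[B] q_used=0 → run B
t=1: queue=[B] q_used=1 → run B
t=2: queue=[B,G] q_used=0 → run B
t=3: queue=[B,G,C] q_used=1 → run B
t=4: queue=[G,C,B] q_used=0 → run G
t=5: queue=[G,C,B,F] q_used=1 → run G
t=6: queue=[C,B,F,G,E] q_used=0 → run C
t=7: queue=[C,B,F,G,E] q_used=1 → run C
t=8: queue=[B,F,G,E,C] q_used=0 → run B
t=9: queue=[F,G,E,C,H] q_used=0 → run F
t=10: queue=[F,G,E,C,H] q_used=1 → run F
t=11: queue=[G,E,C,H,F] q_used=0 → run G
t=12: queue=[E,C,H,F] q_used=0 → run E
t=13: queue=[E,C,H,F] q_used=1 → run E
t=14: queue=[C,H,F] q_used=0 → run C
t=15: queue=[C,H,F] q_used=1 → run C
t=16: queue=[H,F] q_used=0 → run H
t=17: queue=[H,F] q_used=1 → run H
t=18: queue=[F,H] q_used=0 → run F
t=19: queue=[F,H] q_used=1 → run F
t=20: queue=[H,F] q_used=0 → run H
t=21: queue=[H,F] q_used=1 → run H
t=22: queue=[F,H] q_used=0 → run F
t=23: queue=[F,H] q_used=1 → run F
t=24: queue=[H] q_used=0 → run H
t=25: queue=[H] q_used=1 → run H
t=26: queue=[H] q_used=0 → run H
t=27: queue=[H] q_used=1 → run H
t=28: (idle)
t=29: (idle)
t=30: (idle)
t=31: (idle)
t=32: (idle)
t=33: (idle)
t=34: (idle)
t=35: (idle)
t=36: (idle)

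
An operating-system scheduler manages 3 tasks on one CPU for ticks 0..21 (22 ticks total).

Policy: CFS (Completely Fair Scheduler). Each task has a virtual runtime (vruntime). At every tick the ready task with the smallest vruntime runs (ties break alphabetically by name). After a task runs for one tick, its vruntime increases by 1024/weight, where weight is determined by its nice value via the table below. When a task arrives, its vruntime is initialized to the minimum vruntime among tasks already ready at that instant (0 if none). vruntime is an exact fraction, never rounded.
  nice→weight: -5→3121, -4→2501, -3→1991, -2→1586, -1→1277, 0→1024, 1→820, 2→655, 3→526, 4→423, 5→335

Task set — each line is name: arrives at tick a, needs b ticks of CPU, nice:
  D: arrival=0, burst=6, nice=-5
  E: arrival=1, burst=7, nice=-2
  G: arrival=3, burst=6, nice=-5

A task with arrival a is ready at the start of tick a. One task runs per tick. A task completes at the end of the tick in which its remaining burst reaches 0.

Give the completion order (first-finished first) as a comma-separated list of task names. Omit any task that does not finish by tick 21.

completion order = D, G, E

t=0: vr[D=0] → run D
t=1: vr[D=1024/3121 E=1024/3121] → run D
t=2: vr[D=2048/3121 E=1024/3121] → run E
t=3: vr[D=2048/3121 E=2409984/2474953 G=2048/3121] → run D
t=4: vr[D=3072/3121 E=2409984/2474953 G=2048/3121] → run G
t=5: vr[D=3072/3121 E=2409984/2474953 G=3072/3121] → run E
t=6: vr[D=3072/3121 E=4007936/2474953 G=3072/3121] → run D
t=7: vr[D=4096/3121 E=4007936/2474953 G=3072/3121] → run G
t=8: vr[D=4096/3121 E=4007936/2474953 G=4096/3121] → run D
t=9: vr[D=5120/3121 E=4007936/2474953 G=4096/3121] → run G
t=10: vr[D=5120/3121 E=4007936/2474953 G=5120/3121] → run E
t=11: vr[D=5120/3121 E=5605888/2474953 G=5120/3121] → run D
t=12: vr[E=5605888/2474953 G=5120/3121] → run G
t=13: vr[E=5605888/2474953 G=6144/3121] → run G
t=14: vr[E=5605888/2474953 G=7168/3121] → run E
t=15: vr[E=7203840/2474953 G=7168/3121] → run G
t=16: vr[E=7203840/2474953] → run E
t=17: vr[E=8801792/2474953] → run E
t=18: vr[E=10399744/2474953] → run E
t=19: (idle)
t=20: (idle)
t=21: (idle)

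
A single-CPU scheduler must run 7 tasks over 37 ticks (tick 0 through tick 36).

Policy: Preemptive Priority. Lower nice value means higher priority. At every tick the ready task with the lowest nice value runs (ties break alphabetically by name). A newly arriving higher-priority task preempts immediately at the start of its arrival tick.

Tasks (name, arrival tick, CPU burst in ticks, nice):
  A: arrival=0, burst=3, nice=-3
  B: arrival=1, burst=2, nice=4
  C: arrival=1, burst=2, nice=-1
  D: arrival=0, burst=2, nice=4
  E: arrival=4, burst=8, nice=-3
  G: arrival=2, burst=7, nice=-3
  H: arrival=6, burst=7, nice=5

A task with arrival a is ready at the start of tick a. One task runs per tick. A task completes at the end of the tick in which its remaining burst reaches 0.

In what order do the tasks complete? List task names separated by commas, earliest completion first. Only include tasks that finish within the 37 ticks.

t=0: ready={A,D} → run A
t=1: ready={A,B,C,D} → run A
t=2: ready={A,B,C,D,G} → run A
t=3: ready={B,C,D,G} → run G
t=4: ready={B,C,D,E,G} → run E
t=5: ready={B,C,D,E,G} → run E
t=6: ready={B,C,D,E,G,H} → run E
t=7: ready={B,C,D,E,G,H} → run E
t=8: ready={B,C,D,E,G,H} → run E
t=9: ready={B,C,D,E,G,H} → run E
t=10: ready={B,C,D,E,G,H} → run E
t=11: ready={B,C,D,E,G,H} → run E
t=12: ready={B,C,D,G,H} → run G
t=13: ready={B,C,D,G,H} → run G
t=14: ready={B,C,D,G,H} → run G
t=15: ready={B,C,D,G,H} → run G
t=16: ready={B,C,D,G,H} → run G
t=17: ready={B,C,D,G,H} → run G
t=18: ready={B,C,D,H} → run C
t=19: ready={B,C,D,H} → run C
t=20: ready={B,D,H} → run B
t=21: ready={B,D,H} → run B
t=22: ready={D,H} → run D
t=23: ready={D,H} → run D
t=24: ready={H} → run H
t=25: ready={H} → run H
t=26: ready={H} → run H
t=27: ready={H} → run H
t=28: ready={H} → run H
t=29: ready={H} → run H
t=30: ready={H} → run H
t=31: (idle)
t=32: (idle)
t=33: (idle)
t=34: (idle)
t=35: (idle)
t=36: (idle)

completion order = A, E, G, C, B, D, H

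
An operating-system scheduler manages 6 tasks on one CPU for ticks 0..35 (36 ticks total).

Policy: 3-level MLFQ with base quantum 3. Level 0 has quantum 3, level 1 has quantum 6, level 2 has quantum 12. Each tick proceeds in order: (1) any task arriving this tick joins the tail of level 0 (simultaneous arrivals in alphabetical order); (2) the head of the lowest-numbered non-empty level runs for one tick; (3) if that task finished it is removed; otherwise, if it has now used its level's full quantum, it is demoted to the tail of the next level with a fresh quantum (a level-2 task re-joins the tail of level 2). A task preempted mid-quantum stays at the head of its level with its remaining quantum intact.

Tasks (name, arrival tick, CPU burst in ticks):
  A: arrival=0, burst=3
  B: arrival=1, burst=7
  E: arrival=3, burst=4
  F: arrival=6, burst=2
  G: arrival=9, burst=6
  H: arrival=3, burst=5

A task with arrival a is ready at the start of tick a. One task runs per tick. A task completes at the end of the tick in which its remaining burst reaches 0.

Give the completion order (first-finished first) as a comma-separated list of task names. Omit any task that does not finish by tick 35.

completion order = A, F, B, E, H, G

t=0: L0/L1/L2 = A/-/- → run A
t=1: L0/L1/L2 = AB/-/- → run A
t=2: L0/L1/L2 = AB/-/- → run A
t=3: L0/L1/L2 = BEH/-/- → run B
t=4: L0/L1/L2 = BEH/-/- → run B
t=5: L0/L1/L2 = BEH/-/- → run B
t=6: L0/L1/L2 = EHF/B/- → run E
t=7: L0/L1/L2 = EHF/B/- → run E
t=8: L0/L1/L2 = EHF/B/- → run E
t=9: L0/L1/L2 = HFG/BE/- → run H
t=10: L0/L1/L2 = HFG/BE/- → run H
t=11: L0/L1/L2 = HFG/BE/- → run H
t=12: L0/L1/L2 = FG/BEH/- → run F
t=13: L0/L1/L2 = FG/BEH/- → run F
t=14: L0/L1/L2 = G/BEH/- → run G
t=15: L0/L1/L2 = G/BEH/- → run G
t=16: L0/L1/L2 = G/BEH/- → run G
t=17: L0/L1/L2 = -/BEHG/- → run B
t=18: L0/L1/L2 = -/BEHG/- → run B
t=19: L0/L1/L2 = -/BEHG/- → run B
t=20: L0/L1/L2 = -/BEHG/- → run B
t=21: L0/L1/L2 = -/EHG/- → run E
t=22: L0/L1/L2 = -/HG/- → run H
t=23: L0/L1/L2 = -/HG/- → run H
t=24: L0/L1/L2 = -/G/- → run G
t=25: L0/L1/L2 = -/G/- → run G
t=26: L0/L1/L2 = -/G/- → run G
t=27: (idle)
t=28: (idle)
t=29: (idle)
t=30: (idle)
t=31: (idle)
t=32: (idle)
t=33: (idle)
t=34: (idle)
t=35: (idle)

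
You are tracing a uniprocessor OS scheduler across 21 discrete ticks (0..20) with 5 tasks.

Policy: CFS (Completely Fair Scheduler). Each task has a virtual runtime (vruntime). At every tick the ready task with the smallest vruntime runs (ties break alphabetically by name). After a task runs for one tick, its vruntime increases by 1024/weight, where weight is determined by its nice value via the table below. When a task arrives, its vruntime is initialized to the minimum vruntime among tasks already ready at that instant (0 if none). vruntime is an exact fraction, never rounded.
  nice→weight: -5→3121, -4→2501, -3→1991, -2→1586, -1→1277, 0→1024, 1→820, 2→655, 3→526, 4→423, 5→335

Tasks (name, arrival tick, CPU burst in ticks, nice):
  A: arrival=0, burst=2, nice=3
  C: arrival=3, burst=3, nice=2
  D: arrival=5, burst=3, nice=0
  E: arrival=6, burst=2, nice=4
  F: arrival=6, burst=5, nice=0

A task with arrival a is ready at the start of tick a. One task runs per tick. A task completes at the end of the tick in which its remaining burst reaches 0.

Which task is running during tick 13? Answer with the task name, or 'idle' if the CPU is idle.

t=0: vr[A=0] → run A
t=1: vr[A=512/263] → run A
t=2: (idle)
t=3: vr[C=0] → run C
t=4: vr[C=1024/655] → run C
t=5: vr[C=2048/655 D=2048/655] → run C
t=6: vr[D=2048/655 E=2048/655 F=2048/655] → run D
t=7: vr[D=2703/655 E=2048/655 F=2048/655] → run E
t=8: vr[D=2703/655 E=1537024/277065 F=2048/655] → run F
t=9: vr[D=2703/655 E=1537024/277065 F=2703/655] → run D
t=10: vr[D=3358/655 E=1537024/277065 F=2703/655] → run F
t=11: vr[D=3358/655 E=1537024/277065 F=3358/655] → run D
t=12: vr[E=1537024/277065 F=3358/655] → run F
t=13: vr[E=1537024/277065 F=4013/655] → run E
t=14: vr[F=4013/655] → run F
t=15: vr[F=4668/655] → run F
t=16: (idle)
t=17: (idle)
t=18: (idle)
t=19: (idle)
t=20: (idle)

running at tick 13 = E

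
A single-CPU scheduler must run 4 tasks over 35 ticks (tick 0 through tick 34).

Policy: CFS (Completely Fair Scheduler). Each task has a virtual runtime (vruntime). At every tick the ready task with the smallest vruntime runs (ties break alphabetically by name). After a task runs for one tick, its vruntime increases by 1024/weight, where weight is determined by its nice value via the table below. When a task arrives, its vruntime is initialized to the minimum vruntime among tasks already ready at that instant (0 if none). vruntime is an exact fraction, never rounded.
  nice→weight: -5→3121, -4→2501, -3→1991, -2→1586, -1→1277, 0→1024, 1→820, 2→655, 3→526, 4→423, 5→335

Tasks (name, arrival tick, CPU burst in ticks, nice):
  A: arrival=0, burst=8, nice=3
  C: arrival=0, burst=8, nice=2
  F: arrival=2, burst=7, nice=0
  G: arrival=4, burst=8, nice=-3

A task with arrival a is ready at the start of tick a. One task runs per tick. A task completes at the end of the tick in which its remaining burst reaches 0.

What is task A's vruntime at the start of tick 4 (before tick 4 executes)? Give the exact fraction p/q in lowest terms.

t=0: vr[A=0 C=0] → run A
t=1: vr[A=512/263 C=0] → run C
t=2: vr[A=512/263 C=1024/655 F=1024/655] → run C
t=3: vr[A=512/263 C=2048/655 F=1024/655] → run F
t=4: vr[A=512/263 C=2048/655 F=1679/655 G=512/263] → run A
t=5: vr[A=1024/263 C=2048/655 F=1679/655 G=512/263] → run G
t=6: vr[A=1024/263 C=2048/655 F=1679/655 G=1288704/523633] → run G
t=7: vr[A=1024/263 C=2048/655 F=1679/655 G=1558016/523633] → run F
t=8: vr[A=1024/263 C=2048/655 F=2334/655 G=1558016/523633] → run G
t=9: vr[A=1024/263 C=2048/655 F=2334/655 G=1827328/523633] → run C
t=10: vr[A=1024/263 C=3072/655 F=2334/655 G=1827328/523633] → run G
t=11: vr[A=1024/263 C=3072/655 F=2334/655 G=2096640/523633] → run F
t=12: vr[A=1024/263 C=3072/655 F=2989/655 G=2096640/523633] → run A
t=13: vr[A=1536/263 C=3072/655 F=2989/655 G=2096640/523633] → run G
t=14: vr[A=1536/263 C=3072/655 F=2989/655 G=2365952/523633] → run G
t=15: vr[A=1536/263 C=3072/655 F=2989/655 G=2635264/523633] → run F
t=16: vr[A=1536/263 C=3072/655 F=3644/655 G=2635264/523633] → run C
t=17: vr[A=1536/263 C=4096/655 F=3644/655 G=2635264/523633] → run G
t=18: vr[A=1536/263 C=4096/655 F=3644/655 G=2904576/523633] → run G
t=19: vr[A=1536/263 C=4096/655 F=3644/655] → run F
t=20: vr[A=1536/263 C=4096/655 F=4299/655] → run A
t=21: vr[A=2048/263 C=4096/655 F=4299/655] → run C
t=22: vr[A=2048/263 C=1024/131 F=4299/655] → run F
t=23: vr[A=2048/263 C=1024/131 F=4954/655] → run F
t=24: vr[A=2048/263 C=1024/131] → run A
t=25: vr[A=2560/263 C=1024/131] → run C
t=26: vr[A=2560/263 C=6144/655] → run C
t=27: vr[A=2560/263 C=7168/655] → run A
t=28: vr[A=3072/263 C=7168/655] → run C
t=29: vr[A=3072/263] → run A
t=30: vr[A=3584/263] → run A
t=31: (idle)
t=32: (idle)
t=33: (idle)
t=34: (idle)

vruntime(A, start of tick 4) = 512/263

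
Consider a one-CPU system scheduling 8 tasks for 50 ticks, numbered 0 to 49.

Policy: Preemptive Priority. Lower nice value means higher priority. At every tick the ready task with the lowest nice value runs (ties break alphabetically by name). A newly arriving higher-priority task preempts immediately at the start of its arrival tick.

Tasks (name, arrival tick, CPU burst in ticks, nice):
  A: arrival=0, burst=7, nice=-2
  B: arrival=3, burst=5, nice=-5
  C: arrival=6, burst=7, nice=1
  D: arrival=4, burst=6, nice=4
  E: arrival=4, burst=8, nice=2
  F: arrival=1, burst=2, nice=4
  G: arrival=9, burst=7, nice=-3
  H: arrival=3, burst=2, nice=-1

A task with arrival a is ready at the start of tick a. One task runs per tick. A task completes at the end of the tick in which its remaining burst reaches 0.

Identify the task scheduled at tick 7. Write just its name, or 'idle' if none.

running at tick 7 = B

t=0: ready={A} → run A
t=1: ready={A,F} → run A
t=2: ready={A,F} → run A
t=3: ready={A,B,F,H} → run B
t=4: ready={A,B,D,E,F,H} → run B
t=5: ready={A,B,D,E,F,H} → run B
t=6: ready={A,B,C,D,E,F,H} → run B
t=7: ready={A,B,C,D,E,F,H} → run B
t=8: ready={A,C,D,E,F,H} → run A
t=9: ready={A,C,D,E,F,G,H} → run G
t=10: ready={A,C,D,E,F,G,H} → run G
t=11: ready={A,C,D,E,F,G,H} → run G
t=12: ready={A,C,D,E,F,G,H} → run G
t=13: ready={A,C,D,E,F,G,H} → run G
t=14: ready={A,C,D,E,F,G,H} → run G
t=15: ready={A,C,D,E,F,G,H} → run G
t=16: ready={A,C,D,E,F,H} → run A
t=17: ready={A,C,D,E,F,H} → run A
t=18: ready={A,C,D,E,F,H} → run A
t=19: ready={C,D,E,F,H} → run H
t=20: ready={C,D,E,F,H} → run H
t=21: ready={C,D,E,F} → run C
t=22: ready={C,D,E,F} → run C
t=23: ready={C,D,E,F} → run C
t=24: ready={C,D,E,F} → run C
t=25: ready={C,D,E,F} → run C
t=26: ready={C,D,E,F} → run C
t=27: ready={C,D,E,F} → run C
t=28: ready={D,E,F} → run E
t=29: ready={D,E,F} → run E
t=30: ready={D,E,F} → run E
t=31: ready={D,E,F} → run E
t=32: ready={D,E,F} → run E
t=33: ready={D,E,F} → run E
t=34: ready={D,E,F} → run E
t=35: ready={D,E,F} → run E
t=36: ready={D,F} → run D
t=37: ready={D,F} → run D
t=38: ready={D,F} → run D
t=39: ready={D,F} → run D
t=40: ready={D,F} → run D
t=41: ready={D,F} → run D
t=42: ready={F} → run F
t=43: ready={F} → run F
t=44: (idle)
t=45: (idle)
t=46: (idle)
t=47: (idle)
t=48: (idle)
t=49: (idle)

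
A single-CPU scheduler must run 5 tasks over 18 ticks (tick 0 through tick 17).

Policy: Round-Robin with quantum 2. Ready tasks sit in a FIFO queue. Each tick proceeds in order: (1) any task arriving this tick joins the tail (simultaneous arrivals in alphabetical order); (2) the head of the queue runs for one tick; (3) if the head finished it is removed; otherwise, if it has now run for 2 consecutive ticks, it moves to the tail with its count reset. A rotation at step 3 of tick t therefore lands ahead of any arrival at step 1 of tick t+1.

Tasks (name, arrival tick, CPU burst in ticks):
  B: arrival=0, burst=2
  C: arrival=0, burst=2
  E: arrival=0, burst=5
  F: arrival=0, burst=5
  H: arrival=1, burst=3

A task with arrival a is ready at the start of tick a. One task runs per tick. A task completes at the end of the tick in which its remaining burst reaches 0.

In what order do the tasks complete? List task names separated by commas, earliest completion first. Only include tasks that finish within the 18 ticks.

t=0: queue=[B,C,E,F] q_used=0 → run B
t=1: queue=[B,C,E,F,H] q_used=1 → run B
t=2: queue=[C,E,F,H] q_used=0 → run C
t=3: queue=[C,E,F,H] q_used=1 → run C
t=4: queue=[E,F,H] q_used=0 → run E
t=5: queue=[E,F,H] q_used=1 → run E
t=6: queue=[F,H,E] q_used=0 → run F
t=7: queue=[F,H,E] q_used=1 → run F
t=8: queue=[H,E,F] q_used=0 → run H
t=9: queue=[H,E,F] q_used=1 → run H
t=10: queue=[E,F,H] q_used=0 → run E
t=11: queue=[E,F,H] q_used=1 → run E
t=12: queue=[F,H,E] q_used=0 → run F
t=13: queue=[F,H,E] q_used=1 → run F
t=14: queue=[H,E,F] q_used=0 → run H
t=15: queue=[E,F] q_used=0 → run E
t=16: queue=[F] q_used=0 → run F
t=17: (idle)

completion order = B, C, H, E, F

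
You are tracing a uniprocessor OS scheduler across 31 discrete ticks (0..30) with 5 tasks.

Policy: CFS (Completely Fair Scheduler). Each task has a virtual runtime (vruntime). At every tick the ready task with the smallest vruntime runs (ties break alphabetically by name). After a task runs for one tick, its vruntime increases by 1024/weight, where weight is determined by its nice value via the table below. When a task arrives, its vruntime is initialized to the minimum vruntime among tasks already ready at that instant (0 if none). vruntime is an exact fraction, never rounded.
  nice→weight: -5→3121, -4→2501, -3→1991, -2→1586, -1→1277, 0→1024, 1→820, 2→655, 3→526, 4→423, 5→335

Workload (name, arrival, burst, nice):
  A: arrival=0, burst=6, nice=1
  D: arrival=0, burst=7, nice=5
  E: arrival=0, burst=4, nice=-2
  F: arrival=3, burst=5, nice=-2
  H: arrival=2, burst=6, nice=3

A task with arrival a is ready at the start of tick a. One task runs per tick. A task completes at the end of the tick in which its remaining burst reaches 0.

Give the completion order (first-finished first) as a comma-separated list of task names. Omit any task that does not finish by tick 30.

t=0: vr[A=0 D=0 E=0] → run A
t=1: vr[A=256/205 D=0 E=0] → run D
t=2: vr[A=256/205 D=1024/335 E=0 H=0] → run E
t=3: vr[A=256/205 D=1024/335 E=512/793 F=0 H=0] → run F
t=4: vr[A=256/205 D=1024/335 E=512/793 F=512/793 H=0] → run H
t=5: vr[A=256/205 D=1024/335 E=512/793 F=512/793 H=512/263] → run E
t=6: vr[A=256/205 D=1024/335 E=1024/793 F=512/793 H=512/263] → run F
t=7: vr[A=256/205 D=1024/335 E=1024/793 F=1024/793 H=512/263] → run A
t=8: vr[A=512/205 D=1024/335 E=1024/793 F=1024/793 H=512/263] → run E
t=9: vr[A=512/205 D=1024/335 E=1536/793 F=1024/793 H=512/263] → run F
t=10: vr[A=512/205 D=1024/335 E=1536/793 F=1536/793 H=512/263] → run E
t=11: vr[A=512/205 D=1024/335 F=1536/793 H=512/263] → run F
t=12: vr[A=512/205 D=1024/335 F=2048/793 H=512/263] → run H
t=13: vr[A=512/205 D=1024/335 F=2048/793 H=1024/263] → run A
t=14: vr[A=768/205 D=1024/335 F=2048/793 H=1024/263] → run F
t=15: vr[A=768/205 D=1024/335 H=1024/263] → run D
t=16: vr[A=768/205 D=2048/335 H=1024/263] → run A
t=17: vr[A=1024/205 D=2048/335 H=1024/263] → run H
t=18: vr[A=1024/205 D=2048/335 H=1536/263] → run A
t=19: vr[A=256/41 D=2048/335 H=1536/263] → run H
t=20: vr[A=256/41 D=2048/335 H=2048/263] → run D
t=21: vr[A=256/41 D=3072/335 H=2048/263] → run A
t=22: vr[D=3072/335 H=2048/263] → run H
t=23: vr[D=3072/335 H=2560/263] → run D
t=24: vr[D=4096/335 H=2560/263] → run H
t=25: vr[D=4096/335] → run D
t=26: vr[D=1024/67] → run D
t=27: vr[D=6144/335] → run D
t=28: (idle)
t=29: (idle)
t=30: (idle)

completion order = E, F, A, H, D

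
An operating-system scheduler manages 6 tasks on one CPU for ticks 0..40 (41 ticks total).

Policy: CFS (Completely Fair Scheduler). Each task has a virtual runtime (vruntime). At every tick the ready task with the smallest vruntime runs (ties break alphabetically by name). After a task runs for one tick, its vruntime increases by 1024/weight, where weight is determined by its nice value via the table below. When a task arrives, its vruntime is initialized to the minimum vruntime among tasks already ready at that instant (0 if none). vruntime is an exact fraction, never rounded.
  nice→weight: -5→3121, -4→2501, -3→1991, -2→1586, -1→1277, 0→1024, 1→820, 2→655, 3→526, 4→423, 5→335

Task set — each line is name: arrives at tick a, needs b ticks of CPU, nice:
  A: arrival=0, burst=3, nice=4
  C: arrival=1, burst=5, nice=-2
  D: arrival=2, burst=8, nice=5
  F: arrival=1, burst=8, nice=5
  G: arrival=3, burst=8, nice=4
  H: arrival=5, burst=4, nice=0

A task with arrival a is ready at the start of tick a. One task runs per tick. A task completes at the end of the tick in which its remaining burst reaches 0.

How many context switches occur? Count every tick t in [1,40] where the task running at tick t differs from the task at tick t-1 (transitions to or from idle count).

context switches = 33

t=0: vr[A=0] → run A
t=1: vr[A=1024/423 C=1024/423 F=1024/423] → run A
t=2: vr[A=2048/423 C=1024/423 D=1024/423 F=1024/423] → run C
t=3: vr[A=2048/423 C=1028608/335439 D=1024/423 F=1024/423 G=1024/423] → run D
t=4: vr[A=2048/423 C=1028608/335439 D=776192/141705 F=1024/423 G=1024/423] → run F
t=5: vr[A=2048/423 C=1028608/335439 D=776192/141705 F=776192/141705 G=1024/423 H=1024/423] → run G
t=6: vr[A=2048/423 C=1028608/335439 D=776192/141705 F=776192/141705 G=2048/423 H=1024/423] → run H
t=7: vr[A=2048/423 C=1028608/335439 D=776192/141705 F=776192/141705 G=2048/423 H=1447/423] → run C
t=8: vr[A=2048/423 C=1245184/335439 D=776192/141705 F=776192/141705 G=2048/423 H=1447/423] → run H
t=9: vr[A=2048/423 C=1245184/335439 D=776192/141705 F=776192/141705 G=2048/423 H=1870/423] → run C
t=10: vr[A=2048/423 C=1461760/335439 D=776192/141705 F=776192/141705 G=2048/423 H=1870/423] → run C
t=11: vr[A=2048/423 C=1678336/335439 D=776192/141705 F=776192/141705 G=2048/423 H=1870/423] → run H
t=12: vr[A=2048/423 C=1678336/335439 D=776192/141705 F=776192/141705 G=2048/423 H=2293/423] → run A
t=13: vr[C=1678336/335439 D=776192/141705 F=776192/141705 G=2048/423 H=2293/423] → run G
t=14: vr[C=1678336/335439 D=776192/141705 F=776192/141705 G=1024/141 H=2293/423] → run C
t=15: vr[D=776192/141705 F=776192/141705 G=1024/141 H=2293/423] → run H
t=16: vr[D=776192/141705 F=776192/141705 G=1024/141] → run D
t=17: vr[D=1209344/141705 F=776192/141705 G=1024/141] → run F
t=18: vr[D=1209344/141705 F=1209344/141705 G=1024/141] → run G
t=19: vr[D=1209344/141705 F=1209344/141705 G=4096/423] → run D
t=20: vr[D=1642496/141705 F=1209344/141705 G=4096/423] → run F
t=21: vr[D=1642496/141705 F=1642496/141705 G=4096/423] → run G
t=22: vr[D=1642496/141705 F=1642496/141705 G=5120/423] → run D
t=23: vr[D=2075648/141705 F=1642496/141705 G=5120/423] → run F
t=24: vr[D=2075648/141705 F=2075648/141705 G=5120/423] → run G
t=25: vr[D=2075648/141705 F=2075648/141705 G=2048/141] → run G
t=26: vr[D=2075648/141705 F=2075648/141705 G=7168/423] → run D
t=27: vr[D=501760/28341 F=2075648/141705 G=7168/423] → run F
t=28: vr[D=501760/28341 F=501760/28341 G=7168/423] → run G
t=29: vr[D=501760/28341 F=501760/28341 G=8192/423] → run D
t=30: vr[D=2941952/141705 F=501760/28341 G=8192/423] → run F
t=31: vr[D=2941952/141705 F=2941952/141705 G=8192/423] → run G
t=32: vr[D=2941952/141705 F=2941952/141705] → run D
t=33: vr[D=3375104/141705 F=2941952/141705] → run F
t=34: vr[D=3375104/141705 F=3375104/141705] → run D
t=35: vr[F=3375104/141705] → run F
t=36: (idle)
t=37: (idle)
t=38: (idle)
t=39: (idle)
t=40: (idle)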